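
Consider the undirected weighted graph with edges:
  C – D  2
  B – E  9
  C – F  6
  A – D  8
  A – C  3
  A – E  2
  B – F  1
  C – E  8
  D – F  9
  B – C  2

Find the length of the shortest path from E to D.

A few of the E→D routes:
E → B → C → D: 9 + 2 + 2 = 13
E → C → D: 8 + 2 = 10
E → A → C → D: 2 + 3 + 2 = 7
E → A → D: 2 + 8 = 10
The minimum is 7.

7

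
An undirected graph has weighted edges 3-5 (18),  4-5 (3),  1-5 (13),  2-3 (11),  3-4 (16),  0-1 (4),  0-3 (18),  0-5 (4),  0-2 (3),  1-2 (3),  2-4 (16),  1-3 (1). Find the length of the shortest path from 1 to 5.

Checking several routes:
1 -> 0 -> 5: 4 + 4 = 8
1 -> 3 -> 2 -> 0 -> 5: 1 + 11 + 3 + 4 = 19
1 -> 5: 13
1 -> 2 -> 0 -> 5: 3 + 3 + 4 = 10
Shortest: 8.

8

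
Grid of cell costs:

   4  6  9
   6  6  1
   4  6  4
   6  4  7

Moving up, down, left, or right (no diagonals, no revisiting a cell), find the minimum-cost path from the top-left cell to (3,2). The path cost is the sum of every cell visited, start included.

28

Best path: (0,0) -> (0,1) -> (1,1) -> (1,2) -> (2,2) -> (3,2)
Cost: 4 + 6 + 6 + 1 + 4 + 7 = 28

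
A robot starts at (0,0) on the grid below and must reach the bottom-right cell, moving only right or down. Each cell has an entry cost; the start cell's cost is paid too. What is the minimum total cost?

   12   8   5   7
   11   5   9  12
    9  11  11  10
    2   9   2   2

47

Best path: (0,0) -> (1,0) -> (2,0) -> (3,0) -> (3,1) -> (3,2) -> (3,3)
Cost: 12 + 11 + 9 + 2 + 9 + 2 + 2 = 47
For comparison, the top-then-right route costs 56.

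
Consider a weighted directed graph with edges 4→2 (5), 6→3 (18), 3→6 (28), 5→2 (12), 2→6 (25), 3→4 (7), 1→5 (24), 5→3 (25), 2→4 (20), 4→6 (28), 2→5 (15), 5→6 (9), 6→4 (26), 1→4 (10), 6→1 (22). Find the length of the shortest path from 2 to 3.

Candidate routes:
2→4→6→1→5→3: 20 + 28 + 22 + 24 + 25 = 119
2→4→6→3: 20 + 28 + 18 = 66
2→5→6→3: 15 + 9 + 18 = 42
2→6→1→5→3: 25 + 22 + 24 + 25 = 96
2→5→3: 15 + 25 = 40
2→6→3: 25 + 18 = 43
The minimum is 40.

40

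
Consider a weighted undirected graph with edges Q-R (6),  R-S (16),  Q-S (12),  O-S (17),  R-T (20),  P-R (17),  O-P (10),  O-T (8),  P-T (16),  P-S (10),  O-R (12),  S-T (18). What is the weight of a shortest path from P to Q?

22

A few of the P→Q routes:
P-O-S-Q: 10 + 17 + 12 = 39
P-S-Q: 10 + 12 = 22
P-S-R-Q: 10 + 16 + 6 = 32
P-R-Q: 17 + 6 = 23
P-O-R-Q: 10 + 12 + 6 = 28
Best route has total 22.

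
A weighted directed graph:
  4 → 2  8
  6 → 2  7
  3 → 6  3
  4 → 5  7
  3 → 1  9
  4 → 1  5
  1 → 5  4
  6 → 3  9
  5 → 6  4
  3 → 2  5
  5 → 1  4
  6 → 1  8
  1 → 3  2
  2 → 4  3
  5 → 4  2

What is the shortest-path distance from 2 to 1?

8

Routes from 2 to 1:
2→4→1: 3 + 5 = 8
2→4→5→1: 3 + 7 + 4 = 14
2→4→5→6→3→1: 3 + 7 + 4 + 9 + 9 = 32
2→4→5→6→1: 3 + 7 + 4 + 8 = 22
The minimum is 8.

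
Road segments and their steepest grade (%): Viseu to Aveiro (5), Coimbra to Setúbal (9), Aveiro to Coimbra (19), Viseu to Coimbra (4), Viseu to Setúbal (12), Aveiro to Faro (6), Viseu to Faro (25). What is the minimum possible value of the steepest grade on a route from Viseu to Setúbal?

Candidate routes:
Viseu - Coimbra - Setúbal: max(4, 9) = 9
Viseu - Setúbal: max(12) = 12
Viseu - Faro - Aveiro - Coimbra - Setúbal: max(25, 6, 19, 9) = 25
Viseu - Aveiro - Coimbra - Setúbal: max(5, 19, 9) = 19
Smallest bottleneck: 9%.

9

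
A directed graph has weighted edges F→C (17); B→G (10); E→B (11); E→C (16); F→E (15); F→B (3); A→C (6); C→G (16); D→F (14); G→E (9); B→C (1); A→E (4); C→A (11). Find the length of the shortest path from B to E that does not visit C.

19

Routes from B to E avoiding C:
B → G → E: 10 + 9 = 19
The minimum is 19.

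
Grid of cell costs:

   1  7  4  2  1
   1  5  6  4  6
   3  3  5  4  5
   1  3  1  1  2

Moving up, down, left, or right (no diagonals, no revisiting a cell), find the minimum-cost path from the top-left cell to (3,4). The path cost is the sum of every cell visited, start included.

Cheapest: (0,0) (1,0) (2,0) (3,0) (3,1) (3,2) (3,3) (3,4)
  1 + 1 + 3 + 1 + 3 + 1 + 1 + 2 = 13

13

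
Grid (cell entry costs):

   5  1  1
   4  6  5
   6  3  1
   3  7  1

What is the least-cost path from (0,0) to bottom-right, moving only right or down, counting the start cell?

14

Take (0,0)→(0,1)→(0,2)→(1,2)→(2,2)→(3,2) for a total of 5 + 1 + 1 + 5 + 1 + 1 = 14.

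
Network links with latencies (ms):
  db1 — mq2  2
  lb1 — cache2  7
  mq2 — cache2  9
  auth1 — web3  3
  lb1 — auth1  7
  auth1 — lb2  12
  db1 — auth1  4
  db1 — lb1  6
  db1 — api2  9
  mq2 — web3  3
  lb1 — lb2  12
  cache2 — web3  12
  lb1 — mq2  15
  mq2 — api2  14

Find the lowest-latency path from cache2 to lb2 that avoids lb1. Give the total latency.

Candidate routes:
cache2 → mq2 → web3 → auth1 → lb2: 9 + 3 + 3 + 12 = 27
cache2 → web3 → auth1 → lb2: 12 + 3 + 12 = 27
cache2 → mq2 → api2 → db1 → auth1 → lb2: 9 + 14 + 9 + 4 + 12 = 48
cache2 → mq2 → db1 → auth1 → lb2: 9 + 2 + 4 + 12 = 27
cache2 → web3 → mq2 → db1 → auth1 → lb2: 12 + 3 + 2 + 4 + 12 = 33
cache2 → web3 → mq2 → api2 → db1 → auth1 → lb2: 12 + 3 + 14 + 9 + 4 + 12 = 54
The minimum is 27 ms.

27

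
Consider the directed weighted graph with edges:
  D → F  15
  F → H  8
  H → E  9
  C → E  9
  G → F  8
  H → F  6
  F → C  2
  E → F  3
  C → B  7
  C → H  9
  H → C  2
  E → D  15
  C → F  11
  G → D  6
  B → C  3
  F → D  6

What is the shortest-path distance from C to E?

Candidate routes:
C - E: 9
C - H - E: 9 + 9 = 18
C - F - H - E: 11 + 8 + 9 = 28
Best route has total 9.

9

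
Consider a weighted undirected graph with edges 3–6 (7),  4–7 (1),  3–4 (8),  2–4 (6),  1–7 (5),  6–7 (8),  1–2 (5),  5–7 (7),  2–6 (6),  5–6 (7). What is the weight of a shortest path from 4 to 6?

9

A few of the 4→6 routes:
4-2-6: 6 + 6 = 12
4-7-5-6: 1 + 7 + 7 = 15
4-7-6: 1 + 8 = 9
4-3-6: 8 + 7 = 15
Shortest: 9.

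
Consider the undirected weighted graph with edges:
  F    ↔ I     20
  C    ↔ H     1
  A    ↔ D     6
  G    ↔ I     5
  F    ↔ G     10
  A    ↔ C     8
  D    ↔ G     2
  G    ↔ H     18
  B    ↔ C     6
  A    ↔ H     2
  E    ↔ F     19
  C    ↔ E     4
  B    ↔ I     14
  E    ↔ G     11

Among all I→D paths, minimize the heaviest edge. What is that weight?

Comparing a few candidate routes:
I → G → E → C → H → A → D: max(5, 11, 4, 1, 2, 6) = 11
I → G → E → C → A → D: max(5, 11, 4, 8, 6) = 11
I → G → D: max(5, 2) = 5
I → B → C → E → G → D: max(14, 6, 4, 11, 2) = 14
I → B → C → A → D: max(14, 6, 8, 6) = 14
I → B → C → H → A → D: max(14, 6, 1, 2, 6) = 14
The minimum achievable maximum is 5.

5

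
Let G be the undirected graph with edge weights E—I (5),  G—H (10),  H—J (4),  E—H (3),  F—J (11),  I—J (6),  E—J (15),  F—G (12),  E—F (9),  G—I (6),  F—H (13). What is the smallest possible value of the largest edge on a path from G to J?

Checking several routes:
G-I-E-H-J: max(6, 5, 3, 4) = 6
G-I-E-F-J: max(6, 5, 9, 11) = 11
G-H-J: max(10, 4) = 10
G-I-J: max(6, 6) = 6
G-H-E-I-J: max(10, 3, 5, 6) = 10
Smallest bottleneck: 6.

6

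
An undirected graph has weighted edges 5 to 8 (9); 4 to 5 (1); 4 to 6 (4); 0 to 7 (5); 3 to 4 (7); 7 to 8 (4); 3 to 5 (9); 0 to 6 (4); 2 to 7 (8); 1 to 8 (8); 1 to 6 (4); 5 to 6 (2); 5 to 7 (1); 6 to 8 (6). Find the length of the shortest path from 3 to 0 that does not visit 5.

15

Routes from 3 to 0 avoiding 5:
3 -> 4 -> 6 -> 1 -> 8 -> 7 -> 0: 7 + 4 + 4 + 8 + 4 + 5 = 32
3 -> 4 -> 6 -> 8 -> 7 -> 0: 7 + 4 + 6 + 4 + 5 = 26
3 -> 4 -> 6 -> 0: 7 + 4 + 4 = 15
Shortest: 15.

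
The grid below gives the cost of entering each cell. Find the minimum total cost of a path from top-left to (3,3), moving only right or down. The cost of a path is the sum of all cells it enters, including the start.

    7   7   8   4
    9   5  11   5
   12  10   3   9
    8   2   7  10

Best path: (0,0) -> (0,1) -> (1,1) -> (2,1) -> (3,1) -> (3,2) -> (3,3)
Cost: 7 + 7 + 5 + 10 + 2 + 7 + 10 = 48
For comparison, the top-then-right route costs 50.

48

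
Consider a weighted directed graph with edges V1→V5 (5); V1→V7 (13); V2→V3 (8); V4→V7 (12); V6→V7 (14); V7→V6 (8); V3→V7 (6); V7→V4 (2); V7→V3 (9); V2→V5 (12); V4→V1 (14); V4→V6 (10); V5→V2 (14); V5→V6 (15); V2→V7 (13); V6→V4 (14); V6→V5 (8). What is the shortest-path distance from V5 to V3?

22

A few of the V5→V3 routes:
V5 -> V2 -> V3: 14 + 8 = 22
V5 -> V6 -> V7 -> V3: 15 + 14 + 9 = 38
V5 -> V2 -> V7 -> V3: 14 + 13 + 9 = 36
Shortest: 22.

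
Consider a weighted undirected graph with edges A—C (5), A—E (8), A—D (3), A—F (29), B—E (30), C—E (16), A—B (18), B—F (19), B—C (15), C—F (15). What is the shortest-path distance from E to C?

13

A few of the E→C routes:
E - C: 16
E - B - C: 30 + 15 = 45
E - A - B - C: 8 + 18 + 15 = 41
E - A - C: 8 + 5 = 13
Shortest: 13.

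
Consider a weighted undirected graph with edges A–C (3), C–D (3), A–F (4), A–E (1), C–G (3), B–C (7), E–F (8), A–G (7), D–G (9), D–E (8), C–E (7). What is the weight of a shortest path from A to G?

Comparing a few candidate routes:
A-C-G: 3 + 3 = 6
A-C-D-G: 3 + 3 + 9 = 15
A-E-C-G: 1 + 7 + 3 = 11
A-G: 7
A-E-D-C-G: 1 + 8 + 3 + 3 = 15
A-E-D-G: 1 + 8 + 9 = 18
Best route has total 6.

6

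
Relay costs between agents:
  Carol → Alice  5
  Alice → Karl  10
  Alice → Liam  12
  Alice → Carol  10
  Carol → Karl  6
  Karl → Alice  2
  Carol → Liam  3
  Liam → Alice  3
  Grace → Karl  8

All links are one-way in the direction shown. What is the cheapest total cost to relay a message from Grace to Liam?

22

Candidate routes:
Grace-Karl-Alice-Liam: 8 + 2 + 12 = 22
Grace-Karl-Alice-Carol-Liam: 8 + 2 + 10 + 3 = 23
Best route has total 22.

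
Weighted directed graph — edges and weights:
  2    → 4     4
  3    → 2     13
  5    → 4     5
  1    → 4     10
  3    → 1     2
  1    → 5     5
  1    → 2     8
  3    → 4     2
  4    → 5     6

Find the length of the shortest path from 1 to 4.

Candidate routes:
1 -> 2 -> 4: 8 + 4 = 12
1 -> 4: 10
1 -> 5 -> 4: 5 + 5 = 10
Shortest: 10.

10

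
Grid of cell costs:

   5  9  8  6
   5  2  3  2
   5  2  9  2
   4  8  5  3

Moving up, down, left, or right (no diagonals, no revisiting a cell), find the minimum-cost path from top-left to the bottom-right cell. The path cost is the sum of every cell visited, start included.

Best path: r0c0 → r1c0 → r1c1 → r1c2 → r1c3 → r2c3 → r3c3
Cost: 5 + 5 + 2 + 3 + 2 + 2 + 3 = 22

22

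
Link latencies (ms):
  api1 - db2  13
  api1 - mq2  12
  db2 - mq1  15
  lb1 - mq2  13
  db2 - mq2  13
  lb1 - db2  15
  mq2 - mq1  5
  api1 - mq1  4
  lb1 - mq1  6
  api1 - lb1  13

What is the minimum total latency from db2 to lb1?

A few of the db2→lb1 routes:
db2 - api1 - lb1: 13 + 13 = 26
db2 - mq1 - lb1: 15 + 6 = 21
db2 - api1 - mq1 - lb1: 13 + 4 + 6 = 23
db2 - mq2 - lb1: 13 + 13 = 26
db2 - lb1: 15
db2 - mq2 - mq1 - lb1: 13 + 5 + 6 = 24
Best route has total 15 ms.

15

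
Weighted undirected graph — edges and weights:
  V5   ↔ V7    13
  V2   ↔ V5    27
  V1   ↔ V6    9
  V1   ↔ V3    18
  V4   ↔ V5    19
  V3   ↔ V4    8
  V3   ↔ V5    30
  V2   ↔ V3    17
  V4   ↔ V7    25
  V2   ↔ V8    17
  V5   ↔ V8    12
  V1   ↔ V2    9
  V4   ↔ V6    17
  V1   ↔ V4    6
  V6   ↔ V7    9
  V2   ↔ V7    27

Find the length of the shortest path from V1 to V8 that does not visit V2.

37

Comparing a few candidate routes:
V1 - V4 - V7 - V5 - V8: 6 + 25 + 13 + 12 = 56
V1 - V3 - V4 - V5 - V8: 18 + 8 + 19 + 12 = 57
V1 - V4 - V3 - V5 - V8: 6 + 8 + 30 + 12 = 56
V1 - V6 - V7 - V5 - V8: 9 + 9 + 13 + 12 = 43
V1 - V4 - V5 - V8: 6 + 19 + 12 = 37
Best route has total 37.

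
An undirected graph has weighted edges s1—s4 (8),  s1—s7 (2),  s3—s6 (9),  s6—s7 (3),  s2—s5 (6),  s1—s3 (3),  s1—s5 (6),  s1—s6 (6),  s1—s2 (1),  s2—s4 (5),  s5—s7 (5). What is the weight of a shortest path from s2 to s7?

3

A few of the s2→s7 routes:
s2 → s1 → s7: 1 + 2 = 3
s2 → s1 → s6 → s7: 1 + 6 + 3 = 10
s2 → s5 → s7: 6 + 5 = 11
Shortest: 3.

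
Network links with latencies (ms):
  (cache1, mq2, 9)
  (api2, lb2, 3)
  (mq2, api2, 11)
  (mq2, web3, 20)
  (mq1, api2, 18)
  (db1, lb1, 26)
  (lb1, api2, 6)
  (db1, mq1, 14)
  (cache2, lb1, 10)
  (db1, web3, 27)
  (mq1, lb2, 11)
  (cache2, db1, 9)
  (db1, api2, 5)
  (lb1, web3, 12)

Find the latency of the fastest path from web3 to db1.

23

Checking several routes:
web3 -> lb1 -> api2 -> db1: 12 + 6 + 5 = 23
web3 -> lb1 -> db1: 12 + 26 = 38
web3 -> db1: 27
web3 -> mq2 -> api2 -> db1: 20 + 11 + 5 = 36
web3 -> lb1 -> cache2 -> db1: 12 + 10 + 9 = 31
Best route has total 23 ms.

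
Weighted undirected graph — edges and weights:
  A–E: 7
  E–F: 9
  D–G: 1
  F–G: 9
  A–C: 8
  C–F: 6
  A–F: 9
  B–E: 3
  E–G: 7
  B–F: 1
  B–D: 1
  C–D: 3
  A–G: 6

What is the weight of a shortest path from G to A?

Comparing a few candidate routes:
G→D→B→E→A: 1 + 1 + 3 + 7 = 12
G→A: 6
G→D→B→F→A: 1 + 1 + 1 + 9 = 12
Best route has total 6.

6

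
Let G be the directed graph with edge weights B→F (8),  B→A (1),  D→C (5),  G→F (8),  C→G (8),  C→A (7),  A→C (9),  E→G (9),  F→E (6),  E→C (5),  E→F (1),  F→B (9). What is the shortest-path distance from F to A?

10

Paths from F to A:
F → E → C → A: 6 + 5 + 7 = 18
F → B → A: 9 + 1 = 10
The minimum is 10.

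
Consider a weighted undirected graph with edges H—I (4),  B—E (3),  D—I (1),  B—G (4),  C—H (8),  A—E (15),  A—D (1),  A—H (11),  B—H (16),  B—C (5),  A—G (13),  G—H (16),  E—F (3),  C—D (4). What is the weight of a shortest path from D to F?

Checking several routes:
D - A - E - F: 1 + 15 + 3 = 19
D - I - H - B - E - F: 1 + 4 + 16 + 3 + 3 = 27
D - I - H - C - B - E - F: 1 + 4 + 8 + 5 + 3 + 3 = 24
D - A - G - B - E - F: 1 + 13 + 4 + 3 + 3 = 24
D - C - B - E - F: 4 + 5 + 3 + 3 = 15
Shortest: 15.

15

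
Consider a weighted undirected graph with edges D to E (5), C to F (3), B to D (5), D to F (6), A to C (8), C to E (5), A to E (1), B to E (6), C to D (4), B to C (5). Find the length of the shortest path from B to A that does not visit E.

13

Candidate routes:
B - D - F - C - A: 5 + 6 + 3 + 8 = 22
B - C - A: 5 + 8 = 13
B - D - C - A: 5 + 4 + 8 = 17
Shortest: 13.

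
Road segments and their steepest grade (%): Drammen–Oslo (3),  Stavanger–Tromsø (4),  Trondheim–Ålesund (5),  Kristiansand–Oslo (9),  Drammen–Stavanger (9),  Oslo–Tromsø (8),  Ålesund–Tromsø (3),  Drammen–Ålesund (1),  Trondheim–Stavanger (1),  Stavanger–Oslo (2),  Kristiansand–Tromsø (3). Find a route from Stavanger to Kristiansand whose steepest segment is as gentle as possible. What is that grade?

3

Checking several routes:
Stavanger-Trondheim-Ålesund-Tromsø-Kristiansand: max(1, 5, 3, 3) = 5
Stavanger-Tromsø-Kristiansand: max(4, 3) = 4
Stavanger-Oslo-Drammen-Ålesund-Tromsø-Kristiansand: max(2, 3, 1, 3, 3) = 3
Stavanger-Trondheim-Ålesund-Drammen-Oslo-Tromsø-Kristiansand: max(1, 5, 1, 3, 8, 3) = 8
Smallest bottleneck: 3%.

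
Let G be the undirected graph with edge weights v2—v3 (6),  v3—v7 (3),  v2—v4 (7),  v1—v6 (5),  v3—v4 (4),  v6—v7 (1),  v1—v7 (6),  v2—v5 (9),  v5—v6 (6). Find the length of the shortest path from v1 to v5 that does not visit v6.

24

Paths from v1 to v5 avoiding v6:
v1 → v7 → v3 → v2 → v5: 6 + 3 + 6 + 9 = 24
v1 → v7 → v3 → v4 → v2 → v5: 6 + 3 + 4 + 7 + 9 = 29
Shortest: 24.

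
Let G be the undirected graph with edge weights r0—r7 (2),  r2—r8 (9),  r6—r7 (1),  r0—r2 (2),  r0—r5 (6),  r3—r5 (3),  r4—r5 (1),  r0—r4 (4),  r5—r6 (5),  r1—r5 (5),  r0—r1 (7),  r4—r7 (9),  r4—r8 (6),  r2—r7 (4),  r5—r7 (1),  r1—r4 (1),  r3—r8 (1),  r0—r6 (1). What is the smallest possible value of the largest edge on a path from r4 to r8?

Checking several routes:
r4 - r5 - r3 - r8: max(1, 3, 1) = 3
r4 - r0 - r2 - r7 - r5 - r3 - r8: max(4, 2, 4, 1, 3, 1) = 4
r4 - r0 - r7 - r5 - r3 - r8: max(4, 2, 1, 3, 1) = 4
The minimum achievable maximum is 3.

3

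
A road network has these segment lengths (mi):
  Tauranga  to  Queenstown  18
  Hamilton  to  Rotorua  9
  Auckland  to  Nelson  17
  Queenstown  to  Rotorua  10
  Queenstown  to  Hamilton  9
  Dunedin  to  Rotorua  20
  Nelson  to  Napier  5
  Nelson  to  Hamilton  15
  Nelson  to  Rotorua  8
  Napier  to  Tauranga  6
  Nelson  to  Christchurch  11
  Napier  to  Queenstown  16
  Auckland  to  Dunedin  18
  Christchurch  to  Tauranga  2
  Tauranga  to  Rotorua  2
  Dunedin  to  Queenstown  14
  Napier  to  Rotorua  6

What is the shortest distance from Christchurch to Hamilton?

13

Checking several routes:
Christchurch → Tauranga → Napier → Rotorua → Hamilton: 2 + 6 + 6 + 9 = 23
Christchurch → Tauranga → Rotorua → Queenstown → Hamilton: 2 + 2 + 10 + 9 = 23
Christchurch → Nelson → Hamilton: 11 + 15 = 26
Christchurch → Tauranga → Rotorua → Hamilton: 2 + 2 + 9 = 13
The minimum is 13 mi.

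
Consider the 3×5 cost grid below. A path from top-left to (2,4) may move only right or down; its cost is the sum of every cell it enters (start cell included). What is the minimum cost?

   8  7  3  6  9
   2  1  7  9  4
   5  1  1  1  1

Best path: [0,0] [1,0] [1,1] [2,1] [2,2] [2,3] [2,4]
Cost: 8 + 2 + 1 + 1 + 1 + 1 + 1 = 15

15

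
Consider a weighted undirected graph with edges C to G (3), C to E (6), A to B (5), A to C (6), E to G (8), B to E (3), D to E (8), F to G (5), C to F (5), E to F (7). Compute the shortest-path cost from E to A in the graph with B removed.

12

Checking several routes:
E→G→C→A: 8 + 3 + 6 = 17
E→F→G→C→A: 7 + 5 + 3 + 6 = 21
E→C→A: 6 + 6 = 12
E→F→C→A: 7 + 5 + 6 = 18
Shortest: 12.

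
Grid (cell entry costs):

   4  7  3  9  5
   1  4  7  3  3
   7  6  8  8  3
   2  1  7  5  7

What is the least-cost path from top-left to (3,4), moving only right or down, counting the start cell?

Path [0,0]→[1,0]→[1,1]→[1,2]→[1,3]→[1,4]→[2,4]→[3,4]: 4 + 1 + 4 + 7 + 3 + 3 + 3 + 7 = 32.
For comparison, the top-then-right route costs 41.

32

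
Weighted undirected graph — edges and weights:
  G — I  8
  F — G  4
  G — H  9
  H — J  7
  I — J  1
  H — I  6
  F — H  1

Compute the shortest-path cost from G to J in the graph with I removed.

Candidate routes:
G - F - H - J: 4 + 1 + 7 = 12
G - H - J: 9 + 7 = 16
The minimum is 12.

12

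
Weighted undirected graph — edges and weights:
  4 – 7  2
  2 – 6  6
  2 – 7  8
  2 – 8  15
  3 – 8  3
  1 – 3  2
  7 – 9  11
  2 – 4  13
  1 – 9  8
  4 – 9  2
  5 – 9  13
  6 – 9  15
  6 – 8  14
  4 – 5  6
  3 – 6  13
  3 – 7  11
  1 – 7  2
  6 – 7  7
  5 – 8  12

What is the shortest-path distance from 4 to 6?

Checking several routes:
4 -> 9 -> 6: 2 + 15 = 17
4 -> 7 -> 2 -> 6: 2 + 8 + 6 = 16
4 -> 7 -> 6: 2 + 7 = 9
Shortest: 9.

9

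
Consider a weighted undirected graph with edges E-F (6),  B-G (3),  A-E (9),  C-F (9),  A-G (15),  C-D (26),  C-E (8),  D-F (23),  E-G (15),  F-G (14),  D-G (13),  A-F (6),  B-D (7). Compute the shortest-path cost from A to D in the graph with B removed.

Some routes from A to D avoiding B:
A → G → D: 15 + 13 = 28
A → F → G → D: 6 + 14 + 13 = 33
A → F → D: 6 + 23 = 29
Shortest: 28.

28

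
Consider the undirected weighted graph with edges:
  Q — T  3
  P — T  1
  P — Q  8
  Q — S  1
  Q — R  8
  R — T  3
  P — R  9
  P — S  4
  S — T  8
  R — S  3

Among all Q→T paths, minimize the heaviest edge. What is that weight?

A few of the Q→T routes:
Q -> S -> R -> T: max(1, 3, 3) = 3
Q -> S -> P -> T: max(1, 4, 1) = 4
Q -> T: max(3) = 3
Best route has worst link 3.

3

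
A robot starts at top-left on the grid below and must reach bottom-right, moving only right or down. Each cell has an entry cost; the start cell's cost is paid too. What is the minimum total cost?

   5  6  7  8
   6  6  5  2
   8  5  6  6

One optimal route is r0c0 -> r0c1 -> r1c1 -> r1c2 -> r1c3 -> r2c3.
Its cost is 5 + 6 + 6 + 5 + 2 + 6 = 30.

30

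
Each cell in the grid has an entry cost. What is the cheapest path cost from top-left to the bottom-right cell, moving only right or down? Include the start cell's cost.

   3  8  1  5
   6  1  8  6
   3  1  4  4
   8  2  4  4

21

Cheapest: [0,0]→[1,0]→[1,1]→[2,1]→[3,1]→[3,2]→[3,3]
  3 + 6 + 1 + 1 + 2 + 4 + 4 = 21
(Top row then right column would cost 31.)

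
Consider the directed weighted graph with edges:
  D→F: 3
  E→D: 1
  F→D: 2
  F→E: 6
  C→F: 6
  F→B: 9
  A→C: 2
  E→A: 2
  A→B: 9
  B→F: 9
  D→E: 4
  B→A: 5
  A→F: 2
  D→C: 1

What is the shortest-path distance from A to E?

8

Some routes from A to E:
A-C-F-D-E: 2 + 6 + 2 + 4 = 14
A-C-F-E: 2 + 6 + 6 = 14
A-F-D-E: 2 + 2 + 4 = 8
A-B-F-D-E: 9 + 9 + 2 + 4 = 24
A-F-E: 2 + 6 = 8
Shortest: 8.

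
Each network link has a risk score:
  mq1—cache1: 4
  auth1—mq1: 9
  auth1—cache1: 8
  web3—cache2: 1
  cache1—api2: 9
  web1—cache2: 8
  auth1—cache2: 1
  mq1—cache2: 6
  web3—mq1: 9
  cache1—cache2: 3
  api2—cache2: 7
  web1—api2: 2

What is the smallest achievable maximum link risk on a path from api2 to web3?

7

Some routes from api2 to web3:
api2 → web1 → cache2 → web3: max(2, 8, 1) = 8
api2 → cache2 → auth1 → mq1 → web3: max(7, 1, 9, 9) = 9
api2 → cache2 → auth1 → cache1 → mq1 → web3: max(7, 1, 8, 4, 9) = 9
api2 → cache2 → web3: max(7, 1) = 7
Best route has worst link 7.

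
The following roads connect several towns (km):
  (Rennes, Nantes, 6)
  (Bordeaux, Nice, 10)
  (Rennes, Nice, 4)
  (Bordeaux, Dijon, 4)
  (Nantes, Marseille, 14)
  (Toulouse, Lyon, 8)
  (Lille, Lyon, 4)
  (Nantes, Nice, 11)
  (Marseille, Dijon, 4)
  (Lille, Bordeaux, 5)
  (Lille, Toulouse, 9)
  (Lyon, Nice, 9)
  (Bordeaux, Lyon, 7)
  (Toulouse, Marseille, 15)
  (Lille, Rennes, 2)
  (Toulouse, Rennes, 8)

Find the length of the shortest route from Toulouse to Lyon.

8

Checking several routes:
Toulouse → Lille → Lyon: 9 + 4 = 13
Toulouse → Rennes → Lille → Lyon: 8 + 2 + 4 = 14
Toulouse → Rennes → Nice → Lyon: 8 + 4 + 9 = 21
Toulouse → Rennes → Lille → Bordeaux → Lyon: 8 + 2 + 5 + 7 = 22
Toulouse → Lyon: 8
Toulouse → Lille → Bordeaux → Lyon: 9 + 5 + 7 = 21
The minimum is 8 km.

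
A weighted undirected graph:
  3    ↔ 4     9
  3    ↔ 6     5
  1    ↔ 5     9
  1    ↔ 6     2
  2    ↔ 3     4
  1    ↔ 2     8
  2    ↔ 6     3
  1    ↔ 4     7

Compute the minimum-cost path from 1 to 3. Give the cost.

7

Some routes from 1 to 3:
1 - 6 - 3: 2 + 5 = 7
1 - 2 - 3: 8 + 4 = 12
1 - 6 - 2 - 3: 2 + 3 + 4 = 9
1 - 4 - 3: 7 + 9 = 16
Best route has total 7.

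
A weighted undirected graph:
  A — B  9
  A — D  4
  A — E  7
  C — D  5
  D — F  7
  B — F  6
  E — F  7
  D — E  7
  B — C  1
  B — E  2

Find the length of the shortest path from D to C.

5

Some routes from D to C:
D→A→E→B→C: 4 + 7 + 2 + 1 = 14
D→C: 5
D→F→B→C: 7 + 6 + 1 = 14
D→E→B→C: 7 + 2 + 1 = 10
D→A→B→C: 4 + 9 + 1 = 14
Shortest: 5.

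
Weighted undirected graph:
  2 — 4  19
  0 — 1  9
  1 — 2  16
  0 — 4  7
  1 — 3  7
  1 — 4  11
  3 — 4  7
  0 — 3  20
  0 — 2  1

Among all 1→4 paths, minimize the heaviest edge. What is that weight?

7

Comparing a few candidate routes:
1 -> 0 -> 2 -> 4: max(9, 1, 19) = 19
1 -> 2 -> 4: max(16, 19) = 19
1 -> 4: max(11) = 11
1 -> 3 -> 4: max(7, 7) = 7
1 -> 2 -> 0 -> 4: max(16, 1, 7) = 16
1 -> 0 -> 4: max(9, 7) = 9
Smallest bottleneck: 7.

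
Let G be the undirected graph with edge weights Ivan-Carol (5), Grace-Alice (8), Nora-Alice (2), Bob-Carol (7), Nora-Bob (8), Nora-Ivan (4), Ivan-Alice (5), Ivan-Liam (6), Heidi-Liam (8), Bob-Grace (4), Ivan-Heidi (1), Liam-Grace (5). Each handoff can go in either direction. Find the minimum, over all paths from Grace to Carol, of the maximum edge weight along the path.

6

Checking several routes:
Grace - Alice - Nora - Bob - Carol: max(8, 2, 8, 7) = 8
Grace - Alice - Nora - Ivan - Carol: max(8, 2, 4, 5) = 8
Grace - Bob - Carol: max(4, 7) = 7
Grace - Alice - Ivan - Carol: max(8, 5, 5) = 8
Grace - Liam - Ivan - Carol: max(5, 6, 5) = 6
The minimum achievable maximum is 6.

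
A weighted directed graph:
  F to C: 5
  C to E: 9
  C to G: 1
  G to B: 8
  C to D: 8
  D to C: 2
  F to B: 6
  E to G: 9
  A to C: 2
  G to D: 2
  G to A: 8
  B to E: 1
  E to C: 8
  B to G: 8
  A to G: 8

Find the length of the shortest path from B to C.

Paths from B to C:
B-G-A-C: 8 + 8 + 2 = 18
B-E-G-D-C: 1 + 9 + 2 + 2 = 14
B-E-G-A-C: 1 + 9 + 8 + 2 = 20
B-G-D-C: 8 + 2 + 2 = 12
B-E-C: 1 + 8 = 9
Best route has total 9.

9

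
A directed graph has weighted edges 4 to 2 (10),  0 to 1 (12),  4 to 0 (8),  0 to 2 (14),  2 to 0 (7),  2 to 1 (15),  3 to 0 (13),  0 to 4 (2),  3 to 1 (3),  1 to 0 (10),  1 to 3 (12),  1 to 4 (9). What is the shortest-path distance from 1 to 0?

10

Routes from 1 to 0:
1→0: 10
1→3→0: 12 + 13 = 25
1→4→0: 9 + 8 = 17
1→4→2→0: 9 + 10 + 7 = 26
Best route has total 10.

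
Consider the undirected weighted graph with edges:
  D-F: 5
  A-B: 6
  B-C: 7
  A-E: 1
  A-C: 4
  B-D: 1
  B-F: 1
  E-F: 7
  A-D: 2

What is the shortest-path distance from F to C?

8

Comparing a few candidate routes:
F - B - C: 1 + 7 = 8
F - B - D - A - C: 1 + 1 + 2 + 4 = 8
F - E - A - C: 7 + 1 + 4 = 12
F - B - A - C: 1 + 6 + 4 = 11
F - D - A - C: 5 + 2 + 4 = 11
Shortest: 8.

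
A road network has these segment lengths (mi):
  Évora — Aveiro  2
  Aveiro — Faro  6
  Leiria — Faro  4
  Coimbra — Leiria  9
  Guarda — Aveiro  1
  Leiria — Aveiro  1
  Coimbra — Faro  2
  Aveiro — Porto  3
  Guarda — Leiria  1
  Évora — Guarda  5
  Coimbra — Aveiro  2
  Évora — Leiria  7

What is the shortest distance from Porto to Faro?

Comparing a few candidate routes:
Porto-Aveiro-Leiria-Faro: 3 + 1 + 4 = 8
Porto-Aveiro-Évora-Guarda-Leiria-Faro: 3 + 2 + 5 + 1 + 4 = 15
Porto-Aveiro-Guarda-Leiria-Faro: 3 + 1 + 1 + 4 = 9
Porto-Aveiro-Faro: 3 + 6 = 9
Porto-Aveiro-Coimbra-Faro: 3 + 2 + 2 = 7
The minimum is 7 mi.

7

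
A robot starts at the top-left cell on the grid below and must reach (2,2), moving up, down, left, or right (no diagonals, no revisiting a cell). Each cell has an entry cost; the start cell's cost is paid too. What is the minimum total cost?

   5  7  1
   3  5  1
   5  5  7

21

Path r0c0 → r0c1 → r0c2 → r1c2 → r2c2: 5 + 7 + 1 + 1 + 7 = 21.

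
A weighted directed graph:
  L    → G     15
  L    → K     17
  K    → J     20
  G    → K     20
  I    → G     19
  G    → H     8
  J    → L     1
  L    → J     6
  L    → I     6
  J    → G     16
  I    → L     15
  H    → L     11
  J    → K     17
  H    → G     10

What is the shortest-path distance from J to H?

Paths from J to H:
J -> G -> H: 16 + 8 = 24
J -> L -> I -> G -> H: 1 + 6 + 19 + 8 = 34
J -> L -> G -> H: 1 + 15 + 8 = 24
The minimum is 24.

24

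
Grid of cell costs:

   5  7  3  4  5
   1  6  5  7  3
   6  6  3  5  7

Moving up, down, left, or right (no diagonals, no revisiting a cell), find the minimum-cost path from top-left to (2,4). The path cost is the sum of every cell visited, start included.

32

Best path: (0,0) -> (1,0) -> (1,1) -> (1,2) -> (2,2) -> (2,3) -> (2,4)
Cost: 5 + 1 + 6 + 5 + 3 + 5 + 7 = 32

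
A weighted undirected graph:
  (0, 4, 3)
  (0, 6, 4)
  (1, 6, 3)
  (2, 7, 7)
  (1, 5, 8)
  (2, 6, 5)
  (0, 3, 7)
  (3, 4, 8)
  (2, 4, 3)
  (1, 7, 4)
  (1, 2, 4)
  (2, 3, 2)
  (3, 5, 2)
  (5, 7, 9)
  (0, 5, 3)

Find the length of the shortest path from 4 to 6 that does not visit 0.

Comparing a few candidate routes:
4 → 3 → 2 → 6: 8 + 2 + 5 = 15
4 → 3 → 2 → 1 → 6: 8 + 2 + 4 + 3 = 17
4 → 2 → 3 → 5 → 1 → 6: 3 + 2 + 2 + 8 + 3 = 18
4 → 2 → 1 → 6: 3 + 4 + 3 = 10
4 → 2 → 7 → 1 → 6: 3 + 7 + 4 + 3 = 17
4 → 2 → 6: 3 + 5 = 8
The minimum is 8.

8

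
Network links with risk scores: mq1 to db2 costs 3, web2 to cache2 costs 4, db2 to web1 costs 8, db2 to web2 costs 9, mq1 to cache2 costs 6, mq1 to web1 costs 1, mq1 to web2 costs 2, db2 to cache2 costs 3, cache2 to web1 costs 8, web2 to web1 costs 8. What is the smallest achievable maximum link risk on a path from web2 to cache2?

3

A few of the web2→cache2 routes:
web2 → mq1 → db2 → cache2: max(2, 3, 3) = 3
web2 → cache2: max(4) = 4
web2 → web1 → mq1 → cache2: max(8, 1, 6) = 8
web2 → web1 → mq1 → db2 → cache2: max(8, 1, 3, 3) = 8
web2 → mq1 → cache2: max(2, 6) = 6
Smallest bottleneck: 3.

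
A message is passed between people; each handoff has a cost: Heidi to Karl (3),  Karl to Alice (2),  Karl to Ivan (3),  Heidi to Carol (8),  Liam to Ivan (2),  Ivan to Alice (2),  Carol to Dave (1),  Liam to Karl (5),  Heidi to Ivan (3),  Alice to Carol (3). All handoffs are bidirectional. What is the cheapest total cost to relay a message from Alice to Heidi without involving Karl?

5

Routes from Alice to Heidi avoiding Karl:
Alice - Ivan - Heidi: 2 + 3 = 5
Alice - Carol - Heidi: 3 + 8 = 11
The minimum is 5.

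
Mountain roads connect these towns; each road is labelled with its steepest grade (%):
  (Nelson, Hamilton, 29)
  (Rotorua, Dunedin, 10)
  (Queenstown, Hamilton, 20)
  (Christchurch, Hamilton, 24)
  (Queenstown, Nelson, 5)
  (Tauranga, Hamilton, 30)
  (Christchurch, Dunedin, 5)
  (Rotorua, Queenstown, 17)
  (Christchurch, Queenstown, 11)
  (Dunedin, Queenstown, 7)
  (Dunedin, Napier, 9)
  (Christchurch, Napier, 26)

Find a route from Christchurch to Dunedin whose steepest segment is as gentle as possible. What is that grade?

5

A few of the Christchurch→Dunedin routes:
Christchurch → Dunedin: max(5) = 5
Christchurch → Queenstown → Dunedin: max(11, 7) = 11
Christchurch → Queenstown → Rotorua → Dunedin: max(11, 17, 10) = 17
The minimum achievable maximum is 5%.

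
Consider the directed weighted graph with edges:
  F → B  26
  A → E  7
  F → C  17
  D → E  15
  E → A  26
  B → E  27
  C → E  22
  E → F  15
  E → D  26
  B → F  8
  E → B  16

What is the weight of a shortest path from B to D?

53

Paths from B to D:
B - E - D: 27 + 26 = 53
B - F - C - E - D: 8 + 17 + 22 + 26 = 73
Best route has total 53.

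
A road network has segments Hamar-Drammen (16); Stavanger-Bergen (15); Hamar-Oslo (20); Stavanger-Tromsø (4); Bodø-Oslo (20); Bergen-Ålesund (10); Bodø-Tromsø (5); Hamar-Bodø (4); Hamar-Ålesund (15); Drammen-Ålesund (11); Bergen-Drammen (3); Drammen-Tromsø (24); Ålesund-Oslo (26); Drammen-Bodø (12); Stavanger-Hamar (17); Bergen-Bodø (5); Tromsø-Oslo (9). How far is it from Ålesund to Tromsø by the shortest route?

Some routes from Ålesund to Tromsø:
Ålesund→Bergen→Stavanger→Tromsø: 10 + 15 + 4 = 29
Ålesund→Bergen→Bodø→Tromsø: 10 + 5 + 5 = 20
Ålesund→Drammen→Bergen→Bodø→Tromsø: 11 + 3 + 5 + 5 = 24
Ålesund→Hamar→Bodø→Tromsø: 15 + 4 + 5 = 24
Ålesund→Drammen→Bodø→Tromsø: 11 + 12 + 5 = 28
Ålesund→Bergen→Drammen→Bodø→Tromsø: 10 + 3 + 12 + 5 = 30
Shortest: 20 km.

20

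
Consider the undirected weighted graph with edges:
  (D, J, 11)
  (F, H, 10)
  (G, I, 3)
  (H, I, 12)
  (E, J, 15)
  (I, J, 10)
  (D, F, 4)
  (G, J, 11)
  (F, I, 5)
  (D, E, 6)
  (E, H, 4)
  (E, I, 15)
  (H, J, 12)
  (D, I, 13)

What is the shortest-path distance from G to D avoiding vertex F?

A few of the G→D routes:
G → J → D: 11 + 11 = 22
G → I → H → E → D: 3 + 12 + 4 + 6 = 25
G → I → E → D: 3 + 15 + 6 = 24
G → I → D: 3 + 13 = 16
G → I → J → D: 3 + 10 + 11 = 24
G → J → E → D: 11 + 15 + 6 = 32
The minimum is 16.

16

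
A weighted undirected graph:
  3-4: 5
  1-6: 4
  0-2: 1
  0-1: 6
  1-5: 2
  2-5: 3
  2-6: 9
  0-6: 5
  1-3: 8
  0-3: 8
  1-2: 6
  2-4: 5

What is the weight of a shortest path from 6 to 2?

6

A few of the 6→2 routes:
6 - 1 - 5 - 2: 4 + 2 + 3 = 9
6 - 0 - 2: 5 + 1 = 6
6 - 2: 9
Shortest: 6.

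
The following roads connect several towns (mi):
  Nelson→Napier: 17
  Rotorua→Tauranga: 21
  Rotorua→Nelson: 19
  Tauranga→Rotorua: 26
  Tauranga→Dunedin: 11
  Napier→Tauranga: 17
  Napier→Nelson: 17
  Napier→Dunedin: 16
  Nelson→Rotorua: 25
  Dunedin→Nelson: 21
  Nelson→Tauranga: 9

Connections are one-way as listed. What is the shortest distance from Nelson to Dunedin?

Paths from Nelson to Dunedin:
Nelson-Rotorua-Tauranga-Dunedin: 25 + 21 + 11 = 57
Nelson-Napier-Tauranga-Dunedin: 17 + 17 + 11 = 45
Nelson-Napier-Dunedin: 17 + 16 = 33
Nelson-Tauranga-Dunedin: 9 + 11 = 20
Best route has total 20 mi.

20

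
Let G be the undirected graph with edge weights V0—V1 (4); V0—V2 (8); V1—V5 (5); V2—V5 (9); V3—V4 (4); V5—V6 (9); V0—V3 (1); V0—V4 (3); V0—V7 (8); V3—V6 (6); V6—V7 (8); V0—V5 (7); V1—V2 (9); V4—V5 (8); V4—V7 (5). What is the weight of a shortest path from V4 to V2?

11

A few of the V4→V2 routes:
V4→V0→V2: 3 + 8 = 11
V4→V3→V0→V2: 4 + 1 + 8 = 13
V4→V0→V1→V2: 3 + 4 + 9 = 16
The minimum is 11.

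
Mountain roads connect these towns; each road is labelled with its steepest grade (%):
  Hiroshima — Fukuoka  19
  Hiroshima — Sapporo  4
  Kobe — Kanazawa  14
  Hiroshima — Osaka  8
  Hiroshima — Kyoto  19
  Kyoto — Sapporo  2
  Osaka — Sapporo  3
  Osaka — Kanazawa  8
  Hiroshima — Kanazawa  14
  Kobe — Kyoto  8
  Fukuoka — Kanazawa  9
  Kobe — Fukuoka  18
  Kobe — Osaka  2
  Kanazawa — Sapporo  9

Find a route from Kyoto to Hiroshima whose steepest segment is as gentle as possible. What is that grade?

Some routes from Kyoto to Hiroshima:
Kyoto -> Sapporo -> Osaka -> Hiroshima: max(2, 3, 8) = 8
Kyoto -> Sapporo -> Hiroshima: max(2, 4) = 4
Kyoto -> Kobe -> Osaka -> Kanazawa -> Sapporo -> Hiroshima: max(8, 2, 8, 9, 4) = 9
Kyoto -> Kobe -> Osaka -> Sapporo -> Hiroshima: max(8, 2, 3, 4) = 8
Kyoto -> Kobe -> Osaka -> Hiroshima: max(8, 2, 8) = 8
The minimum achievable maximum is 4%.

4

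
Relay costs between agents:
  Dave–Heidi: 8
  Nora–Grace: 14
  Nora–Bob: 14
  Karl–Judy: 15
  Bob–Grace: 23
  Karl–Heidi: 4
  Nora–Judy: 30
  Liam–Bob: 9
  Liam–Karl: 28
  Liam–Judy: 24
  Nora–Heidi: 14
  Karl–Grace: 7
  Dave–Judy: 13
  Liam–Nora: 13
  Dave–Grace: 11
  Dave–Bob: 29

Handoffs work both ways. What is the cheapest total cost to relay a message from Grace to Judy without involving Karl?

24

Checking several routes:
Grace-Bob-Liam-Judy: 23 + 9 + 24 = 56
Grace-Dave-Judy: 11 + 13 = 24
Grace-Nora-Judy: 14 + 30 = 44
Grace-Nora-Heidi-Dave-Judy: 14 + 14 + 8 + 13 = 49
Grace-Nora-Liam-Judy: 14 + 13 + 24 = 51
The minimum is 24.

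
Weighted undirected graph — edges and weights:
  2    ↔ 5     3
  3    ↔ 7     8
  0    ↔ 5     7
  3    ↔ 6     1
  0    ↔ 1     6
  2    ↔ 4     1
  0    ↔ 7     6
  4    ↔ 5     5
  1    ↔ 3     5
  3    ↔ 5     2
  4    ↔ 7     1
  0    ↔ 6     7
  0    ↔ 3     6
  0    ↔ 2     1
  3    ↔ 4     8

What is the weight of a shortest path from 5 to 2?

Checking several routes:
5 - 4 - 2: 5 + 1 = 6
5 - 0 - 2: 7 + 1 = 8
5 - 3 - 0 - 2: 2 + 6 + 1 = 9
5 - 2: 3
Best route has total 3.

3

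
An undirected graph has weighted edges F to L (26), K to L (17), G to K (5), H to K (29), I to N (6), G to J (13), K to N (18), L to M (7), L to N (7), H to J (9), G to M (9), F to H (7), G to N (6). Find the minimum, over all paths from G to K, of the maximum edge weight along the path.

5

A few of the G→K routes:
G→M→L→K: max(9, 7, 17) = 17
G→J→H→F→L→N→K: max(13, 9, 7, 26, 7, 18) = 26
G→K: max(5) = 5
G→M→L→N→K: max(9, 7, 7, 18) = 18
G→N→K: max(6, 18) = 18
G→N→L→K: max(6, 7, 17) = 17
Best route has worst link 5.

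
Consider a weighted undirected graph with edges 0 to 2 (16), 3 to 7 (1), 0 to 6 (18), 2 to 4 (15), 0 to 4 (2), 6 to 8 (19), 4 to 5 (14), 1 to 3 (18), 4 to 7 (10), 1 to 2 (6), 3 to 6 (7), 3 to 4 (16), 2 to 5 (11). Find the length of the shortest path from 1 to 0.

22

A few of the 1→0 routes:
1 - 2 - 4 - 0: 6 + 15 + 2 = 23
1 - 2 - 0: 6 + 16 = 22
1 - 2 - 5 - 4 - 0: 6 + 11 + 14 + 2 = 33
1 - 3 - 4 - 0: 18 + 16 + 2 = 36
1 - 3 - 6 - 0: 18 + 7 + 18 = 43
1 - 3 - 7 - 4 - 0: 18 + 1 + 10 + 2 = 31
Best route has total 22.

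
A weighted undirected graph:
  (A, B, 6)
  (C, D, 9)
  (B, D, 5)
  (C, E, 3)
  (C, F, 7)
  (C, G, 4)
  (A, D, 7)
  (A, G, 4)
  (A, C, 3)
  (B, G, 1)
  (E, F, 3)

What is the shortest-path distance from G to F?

10

A few of the G→F routes:
G-A-C-F: 4 + 3 + 7 = 14
G-B-A-C-F: 1 + 6 + 3 + 7 = 17
G-C-E-F: 4 + 3 + 3 = 10
G-A-C-E-F: 4 + 3 + 3 + 3 = 13
G-B-A-C-E-F: 1 + 6 + 3 + 3 + 3 = 16
G-C-F: 4 + 7 = 11
Shortest: 10.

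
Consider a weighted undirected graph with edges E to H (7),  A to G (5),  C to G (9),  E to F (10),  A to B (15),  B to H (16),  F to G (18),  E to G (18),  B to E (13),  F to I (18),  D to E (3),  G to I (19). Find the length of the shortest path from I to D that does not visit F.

40

Routes from I to D avoiding F:
I→G→E→D: 19 + 18 + 3 = 40
I→G→A→B→E→D: 19 + 5 + 15 + 13 + 3 = 55
I→G→A→B→H→E→D: 19 + 5 + 15 + 16 + 7 + 3 = 65
Best route has total 40.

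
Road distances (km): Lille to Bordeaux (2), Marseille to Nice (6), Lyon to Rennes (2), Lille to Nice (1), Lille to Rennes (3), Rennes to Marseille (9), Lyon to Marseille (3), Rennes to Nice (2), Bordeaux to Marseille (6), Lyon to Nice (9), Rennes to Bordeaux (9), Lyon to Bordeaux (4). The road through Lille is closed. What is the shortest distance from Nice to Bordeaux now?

8

Checking several routes:
Nice → Rennes → Bordeaux: 2 + 9 = 11
Nice → Rennes → Lyon → Marseille → Bordeaux: 2 + 2 + 3 + 6 = 13
Nice → Lyon → Bordeaux: 9 + 4 = 13
Nice → Marseille → Bordeaux: 6 + 6 = 12
Nice → Rennes → Lyon → Bordeaux: 2 + 2 + 4 = 8
Best route has total 8 km.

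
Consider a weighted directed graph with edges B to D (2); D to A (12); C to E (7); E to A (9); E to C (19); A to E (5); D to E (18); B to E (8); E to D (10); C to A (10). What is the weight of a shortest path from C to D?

17

Paths from C to D:
C→A→E→D: 10 + 5 + 10 = 25
C→E→D: 7 + 10 = 17
The minimum is 17.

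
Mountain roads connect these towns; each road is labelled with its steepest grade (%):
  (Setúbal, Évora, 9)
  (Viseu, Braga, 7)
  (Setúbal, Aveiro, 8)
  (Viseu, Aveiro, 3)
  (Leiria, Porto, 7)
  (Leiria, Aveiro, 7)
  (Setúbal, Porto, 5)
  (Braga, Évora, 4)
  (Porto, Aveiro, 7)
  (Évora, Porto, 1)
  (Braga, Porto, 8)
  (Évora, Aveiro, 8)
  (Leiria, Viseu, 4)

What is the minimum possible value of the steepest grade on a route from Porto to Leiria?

Some routes from Porto to Leiria:
Porto -> Aveiro -> Viseu -> Leiria: max(7, 3, 4) = 7
Porto -> Leiria: max(7) = 7
Porto -> Évora -> Braga -> Viseu -> Leiria: max(1, 4, 7, 4) = 7
Porto -> Évora -> Braga -> Viseu -> Aveiro -> Leiria: max(1, 4, 7, 3, 7) = 7
Porto -> Braga -> Évora -> Aveiro -> Leiria: max(8, 4, 8, 7) = 8
Porto -> Aveiro -> Leiria: max(7, 7) = 7
Best route has worst link 7%.

7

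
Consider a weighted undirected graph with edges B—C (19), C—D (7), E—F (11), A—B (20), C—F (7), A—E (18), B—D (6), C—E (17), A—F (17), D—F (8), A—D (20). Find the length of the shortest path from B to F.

Checking several routes:
B-C-D-F: 19 + 7 + 8 = 34
B-D-F: 6 + 8 = 14
B-C-F: 19 + 7 = 26
B-D-C-F: 6 + 7 + 7 = 20
B-A-F: 20 + 17 = 37
Best route has total 14.

14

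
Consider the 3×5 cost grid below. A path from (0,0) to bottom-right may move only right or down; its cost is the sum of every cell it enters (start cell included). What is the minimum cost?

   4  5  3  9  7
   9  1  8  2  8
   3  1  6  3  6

26

Cheapest: [0,0] -> [0,1] -> [1,1] -> [2,1] -> [2,2] -> [2,3] -> [2,4]
  4 + 5 + 1 + 1 + 6 + 3 + 6 = 26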